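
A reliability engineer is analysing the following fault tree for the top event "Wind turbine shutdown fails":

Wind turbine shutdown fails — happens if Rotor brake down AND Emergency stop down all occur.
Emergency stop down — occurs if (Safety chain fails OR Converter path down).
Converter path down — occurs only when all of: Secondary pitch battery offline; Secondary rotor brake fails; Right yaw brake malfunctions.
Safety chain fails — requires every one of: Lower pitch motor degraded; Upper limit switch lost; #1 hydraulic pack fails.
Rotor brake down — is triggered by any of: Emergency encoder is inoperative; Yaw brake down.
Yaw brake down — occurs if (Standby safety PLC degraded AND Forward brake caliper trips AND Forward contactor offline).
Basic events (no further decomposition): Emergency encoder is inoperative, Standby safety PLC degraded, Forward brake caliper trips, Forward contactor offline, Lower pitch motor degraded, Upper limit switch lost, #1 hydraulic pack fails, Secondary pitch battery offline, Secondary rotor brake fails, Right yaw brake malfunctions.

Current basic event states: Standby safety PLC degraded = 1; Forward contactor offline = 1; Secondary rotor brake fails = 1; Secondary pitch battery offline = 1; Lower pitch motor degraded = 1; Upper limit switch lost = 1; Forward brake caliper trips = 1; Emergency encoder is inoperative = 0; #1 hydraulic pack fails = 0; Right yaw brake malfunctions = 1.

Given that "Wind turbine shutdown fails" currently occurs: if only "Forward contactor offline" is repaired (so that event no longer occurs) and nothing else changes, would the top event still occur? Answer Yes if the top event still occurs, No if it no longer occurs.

No

Counterfactual: set "Forward contactor offline" to not occurred.
Yaw brake down [AND]: Standby safety PLC degraded=occurs, Forward brake caliper trips=occurs, Forward contactor offline=not → not all inputs occur → does not occur.
Rotor brake down [OR]: Emergency encoder is inoperative=not, Yaw brake down=not → no input occurs → does not occur.
Safety chain fails [AND]: Lower pitch motor degraded=occurs, Upper limit switch lost=occurs, #1 hydraulic pack fails=not → not all inputs occur → does not occur.
Converter path down [AND]: Secondary pitch battery offline=occurs, Secondary rotor brake fails=occurs, Right yaw brake malfunctions=occurs → all inputs occur → occurs.
Emergency stop down [OR]: Safety chain fails=not, Converter path down=occurs → at least one input occurs → occurs.
Wind turbine shutdown fails [AND]: Rotor brake down=not, Emergency stop down=occurs → not all inputs occur → does not occur.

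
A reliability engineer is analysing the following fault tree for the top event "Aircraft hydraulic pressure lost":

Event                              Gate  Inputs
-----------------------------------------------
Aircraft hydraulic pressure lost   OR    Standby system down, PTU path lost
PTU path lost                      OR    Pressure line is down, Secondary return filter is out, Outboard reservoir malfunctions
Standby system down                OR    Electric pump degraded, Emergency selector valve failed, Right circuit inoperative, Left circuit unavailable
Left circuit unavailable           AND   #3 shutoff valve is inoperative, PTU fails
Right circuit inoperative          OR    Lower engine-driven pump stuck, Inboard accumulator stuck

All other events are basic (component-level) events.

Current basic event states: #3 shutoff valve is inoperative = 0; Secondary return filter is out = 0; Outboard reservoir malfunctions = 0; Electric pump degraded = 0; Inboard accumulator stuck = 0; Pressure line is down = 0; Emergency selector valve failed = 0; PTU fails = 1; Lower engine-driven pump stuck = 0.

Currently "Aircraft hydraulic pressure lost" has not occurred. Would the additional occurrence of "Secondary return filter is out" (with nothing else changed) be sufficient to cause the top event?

Yes

Counterfactual: set "Secondary return filter is out" to occurred.
Right circuit inoperative [OR]: Lower engine-driven pump stuck=not, Inboard accumulator stuck=not → no input occurs → does not occur.
Left circuit unavailable [AND]: #3 shutoff valve is inoperative=not, PTU fails=occurs → not all inputs occur → does not occur.
Standby system down [OR]: Electric pump degraded=not, Emergency selector valve failed=not, Right circuit inoperative=not, Left circuit unavailable=not → no input occurs → does not occur.
PTU path lost [OR]: Pressure line is down=not, Secondary return filter is out=occurs, Outboard reservoir malfunctions=not → at least one input occurs → occurs.
Aircraft hydraulic pressure lost [OR]: Standby system down=not, PTU path lost=occurs → at least one input occurs → occurs.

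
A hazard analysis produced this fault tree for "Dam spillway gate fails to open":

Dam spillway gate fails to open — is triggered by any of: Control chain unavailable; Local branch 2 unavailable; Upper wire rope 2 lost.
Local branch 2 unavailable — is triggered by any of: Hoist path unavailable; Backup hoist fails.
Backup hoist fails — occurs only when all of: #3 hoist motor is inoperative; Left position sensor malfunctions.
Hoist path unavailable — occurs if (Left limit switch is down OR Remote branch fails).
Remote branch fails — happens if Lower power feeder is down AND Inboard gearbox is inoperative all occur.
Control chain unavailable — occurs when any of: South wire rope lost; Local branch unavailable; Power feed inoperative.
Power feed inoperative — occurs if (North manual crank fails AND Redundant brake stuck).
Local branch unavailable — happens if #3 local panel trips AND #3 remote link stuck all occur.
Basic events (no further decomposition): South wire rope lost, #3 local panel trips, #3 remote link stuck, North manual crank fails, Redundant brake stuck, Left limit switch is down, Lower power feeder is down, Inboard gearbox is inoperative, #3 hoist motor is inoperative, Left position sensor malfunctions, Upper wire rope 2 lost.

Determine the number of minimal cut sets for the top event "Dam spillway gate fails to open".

Local branch unavailable [AND]: one cut set from each child combined → 1 × 1 = 1 cut set(s).
Power feed inoperative [AND]: one cut set from each child combined → 1 × 1 = 1 cut set(s).
Control chain unavailable [OR]: union of children's cut sets → 3 cut set(s).
Remote branch fails [AND]: one cut set from each child combined → 1 × 1 = 1 cut set(s).
Hoist path unavailable [OR]: union of children's cut sets → 2 cut set(s).
Backup hoist fails [AND]: one cut set from each child combined → 1 × 1 = 1 cut set(s).
Local branch 2 unavailable [OR]: union of children's cut sets → 3 cut set(s).
Dam spillway gate fails to open [OR]: union of children's cut sets → 7 cut set(s).
Minimal cut sets: {South wire rope lost}; {#3 local panel trips, #3 remote link stuck}; {North manual crank fails, Redundant brake stuck}; {Left limit switch is down}; {Inboard gearbox is inoperative, Lower power feeder is down}; {#3 hoist motor is inoperative, Left position sensor malfunctions}; {Upper wire rope 2 lost}.

7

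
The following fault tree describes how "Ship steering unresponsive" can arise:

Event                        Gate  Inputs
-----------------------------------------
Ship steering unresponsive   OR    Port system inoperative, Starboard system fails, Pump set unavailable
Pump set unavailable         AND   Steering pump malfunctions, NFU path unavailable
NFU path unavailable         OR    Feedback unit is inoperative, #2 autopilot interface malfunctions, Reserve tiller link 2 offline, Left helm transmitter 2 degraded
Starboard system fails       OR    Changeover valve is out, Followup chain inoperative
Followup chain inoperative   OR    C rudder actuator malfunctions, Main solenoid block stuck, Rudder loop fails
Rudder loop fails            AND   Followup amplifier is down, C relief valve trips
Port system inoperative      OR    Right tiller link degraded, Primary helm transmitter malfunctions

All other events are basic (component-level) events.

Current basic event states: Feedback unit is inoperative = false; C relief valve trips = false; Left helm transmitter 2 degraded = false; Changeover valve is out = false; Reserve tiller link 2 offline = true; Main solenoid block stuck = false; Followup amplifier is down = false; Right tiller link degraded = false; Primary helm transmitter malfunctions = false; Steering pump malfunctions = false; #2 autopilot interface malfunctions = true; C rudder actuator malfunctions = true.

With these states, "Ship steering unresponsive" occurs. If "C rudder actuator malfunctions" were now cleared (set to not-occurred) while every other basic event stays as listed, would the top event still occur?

Counterfactual: set "C rudder actuator malfunctions" to not occurred.
Port system inoperative [OR]: Right tiller link degraded=not, Primary helm transmitter malfunctions=not → no input occurs → does not occur.
Rudder loop fails [AND]: Followup amplifier is down=not, C relief valve trips=not → not all inputs occur → does not occur.
Followup chain inoperative [OR]: C rudder actuator malfunctions=not, Main solenoid block stuck=not, Rudder loop fails=not → no input occurs → does not occur.
Starboard system fails [OR]: Changeover valve is out=not, Followup chain inoperative=not → no input occurs → does not occur.
NFU path unavailable [OR]: Feedback unit is inoperative=not, #2 autopilot interface malfunctions=occurs, Reserve tiller link 2 offline=occurs, Left helm transmitter 2 degraded=not → at least one input occurs → occurs.
Pump set unavailable [AND]: Steering pump malfunctions=not, NFU path unavailable=occurs → not all inputs occur → does not occur.
Ship steering unresponsive [OR]: Port system inoperative=not, Starboard system fails=not, Pump set unavailable=not → no input occurs → does not occur.

No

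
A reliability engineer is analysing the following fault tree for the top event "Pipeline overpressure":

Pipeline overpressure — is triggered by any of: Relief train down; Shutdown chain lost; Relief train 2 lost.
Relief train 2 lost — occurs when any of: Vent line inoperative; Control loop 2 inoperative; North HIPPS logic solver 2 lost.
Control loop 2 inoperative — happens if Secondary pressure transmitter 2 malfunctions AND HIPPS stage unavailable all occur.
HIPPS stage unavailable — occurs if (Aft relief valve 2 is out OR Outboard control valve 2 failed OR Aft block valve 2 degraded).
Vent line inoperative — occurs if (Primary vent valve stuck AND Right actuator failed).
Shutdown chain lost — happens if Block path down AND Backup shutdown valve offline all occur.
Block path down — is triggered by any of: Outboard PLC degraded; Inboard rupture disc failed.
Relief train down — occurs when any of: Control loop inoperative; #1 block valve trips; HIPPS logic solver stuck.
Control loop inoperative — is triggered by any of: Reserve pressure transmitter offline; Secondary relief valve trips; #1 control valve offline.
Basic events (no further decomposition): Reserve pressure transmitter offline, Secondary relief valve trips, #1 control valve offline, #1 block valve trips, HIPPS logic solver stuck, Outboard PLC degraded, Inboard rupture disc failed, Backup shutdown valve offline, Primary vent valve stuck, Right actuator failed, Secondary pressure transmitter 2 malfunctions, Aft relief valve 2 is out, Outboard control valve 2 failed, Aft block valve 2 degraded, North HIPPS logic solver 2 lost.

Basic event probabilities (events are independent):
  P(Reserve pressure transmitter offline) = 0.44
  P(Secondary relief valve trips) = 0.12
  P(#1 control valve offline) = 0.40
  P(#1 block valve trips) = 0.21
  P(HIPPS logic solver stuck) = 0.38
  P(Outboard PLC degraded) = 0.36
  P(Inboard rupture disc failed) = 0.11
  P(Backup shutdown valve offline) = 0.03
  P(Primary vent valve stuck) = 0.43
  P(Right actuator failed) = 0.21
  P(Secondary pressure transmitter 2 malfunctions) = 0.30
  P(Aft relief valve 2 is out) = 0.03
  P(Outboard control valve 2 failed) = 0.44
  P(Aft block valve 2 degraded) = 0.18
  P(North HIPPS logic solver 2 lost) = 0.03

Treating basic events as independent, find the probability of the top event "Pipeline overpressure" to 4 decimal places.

P(Control loop inoperative) [OR] = 1 − (1−0.44) × (1−0.12) × (1−0.40) = 0.704320
P(Relief train down) [OR] = 1 − (1−0.704320) × (1−0.21) × (1−0.38) = 0.855176
P(Block path down) [OR] = 1 − (1−0.36) × (1−0.11) = 0.430400
P(Shutdown chain lost) [AND] = 0.430400 × 0.03 = 0.012912
P(Vent line inoperative) [AND] = 0.43 × 0.21 = 0.090300
P(HIPPS stage unavailable) [OR] = 1 − (1−0.03) × (1−0.44) × (1−0.18) = 0.554576
P(Control loop 2 inoperative) [AND] = 0.30 × 0.554576 = 0.166373
P(Relief train 2 lost) [OR] = 1 − (1−0.090300) × (1−0.166373) × (1−0.03) = 0.264400
P(Pipeline overpressure) [OR] = 1 − (1−0.855176) × (1−0.012912) × (1−0.264400) = 0.894843
Rounded to 4 decimal places: P(Pipeline overpressure) ≈ 0.8948.

0.8948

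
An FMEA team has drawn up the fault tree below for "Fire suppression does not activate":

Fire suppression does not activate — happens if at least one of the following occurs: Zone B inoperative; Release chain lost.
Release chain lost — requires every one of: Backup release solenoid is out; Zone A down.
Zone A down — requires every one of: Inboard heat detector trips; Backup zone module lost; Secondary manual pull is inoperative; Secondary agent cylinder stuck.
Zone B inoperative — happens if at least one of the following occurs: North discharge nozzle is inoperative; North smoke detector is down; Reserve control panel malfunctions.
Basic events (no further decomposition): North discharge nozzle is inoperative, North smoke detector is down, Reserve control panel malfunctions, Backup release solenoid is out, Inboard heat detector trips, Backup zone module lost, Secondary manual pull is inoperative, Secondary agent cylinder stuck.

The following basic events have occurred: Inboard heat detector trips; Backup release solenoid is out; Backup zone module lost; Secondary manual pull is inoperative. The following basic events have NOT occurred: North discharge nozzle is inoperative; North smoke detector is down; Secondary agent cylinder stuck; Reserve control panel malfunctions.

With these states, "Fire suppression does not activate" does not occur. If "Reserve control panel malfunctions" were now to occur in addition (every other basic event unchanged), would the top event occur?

Counterfactual: set "Reserve control panel malfunctions" to occurred.
Zone B inoperative [OR]: North discharge nozzle is inoperative=not, North smoke detector is down=not, Reserve control panel malfunctions=occurs → at least one input occurs → occurs.
Zone A down [AND]: Inboard heat detector trips=occurs, Backup zone module lost=occurs, Secondary manual pull is inoperative=occurs, Secondary agent cylinder stuck=not → not all inputs occur → does not occur.
Release chain lost [AND]: Backup release solenoid is out=occurs, Zone A down=not → not all inputs occur → does not occur.
Fire suppression does not activate [OR]: Zone B inoperative=occurs, Release chain lost=not → at least one input occurs → occurs.

Yes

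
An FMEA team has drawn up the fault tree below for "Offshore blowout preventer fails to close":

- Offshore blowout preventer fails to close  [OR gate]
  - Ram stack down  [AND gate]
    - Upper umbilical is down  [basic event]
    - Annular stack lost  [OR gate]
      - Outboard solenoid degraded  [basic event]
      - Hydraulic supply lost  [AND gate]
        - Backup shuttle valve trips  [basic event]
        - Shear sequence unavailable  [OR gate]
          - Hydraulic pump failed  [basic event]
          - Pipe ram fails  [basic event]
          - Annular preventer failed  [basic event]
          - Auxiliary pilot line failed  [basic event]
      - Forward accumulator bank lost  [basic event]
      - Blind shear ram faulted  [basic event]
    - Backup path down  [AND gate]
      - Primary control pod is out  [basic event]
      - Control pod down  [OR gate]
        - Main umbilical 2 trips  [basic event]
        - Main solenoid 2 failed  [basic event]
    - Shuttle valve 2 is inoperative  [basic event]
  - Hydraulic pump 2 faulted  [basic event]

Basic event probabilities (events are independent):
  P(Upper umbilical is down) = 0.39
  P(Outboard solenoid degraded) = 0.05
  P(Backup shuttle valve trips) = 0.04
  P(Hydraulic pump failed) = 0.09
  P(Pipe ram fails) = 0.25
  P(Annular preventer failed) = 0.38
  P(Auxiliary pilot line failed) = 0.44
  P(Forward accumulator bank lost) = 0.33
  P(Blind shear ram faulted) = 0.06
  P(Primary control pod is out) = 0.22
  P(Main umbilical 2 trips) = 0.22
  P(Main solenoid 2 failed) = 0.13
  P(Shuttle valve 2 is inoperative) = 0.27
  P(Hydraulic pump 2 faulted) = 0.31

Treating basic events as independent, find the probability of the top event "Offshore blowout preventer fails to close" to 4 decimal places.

P(Shear sequence unavailable) [OR] = 1 − (1−0.09) × (1−0.25) × (1−0.38) × (1−0.44) = 0.763036
P(Hydraulic supply lost) [AND] = 0.04 × 0.763036 = 0.030521
P(Annular stack lost) [OR] = 1 − (1−0.05) × (1−0.030521) × (1−0.33) × (1−0.06) = 0.419951
P(Control pod down) [OR] = 1 − (1−0.22) × (1−0.13) = 0.321400
P(Backup path down) [AND] = 0.22 × 0.321400 = 0.070708
P(Ram stack down) [AND] = 0.39 × 0.419951 × 0.070708 × 0.27 = 0.003127
P(Offshore blowout preventer fails to close) [OR] = 1 − (1−0.003127) × (1−0.31) = 0.312158
Rounded to 4 decimal places: P(Offshore blowout preventer fails to close) ≈ 0.3122.

0.3122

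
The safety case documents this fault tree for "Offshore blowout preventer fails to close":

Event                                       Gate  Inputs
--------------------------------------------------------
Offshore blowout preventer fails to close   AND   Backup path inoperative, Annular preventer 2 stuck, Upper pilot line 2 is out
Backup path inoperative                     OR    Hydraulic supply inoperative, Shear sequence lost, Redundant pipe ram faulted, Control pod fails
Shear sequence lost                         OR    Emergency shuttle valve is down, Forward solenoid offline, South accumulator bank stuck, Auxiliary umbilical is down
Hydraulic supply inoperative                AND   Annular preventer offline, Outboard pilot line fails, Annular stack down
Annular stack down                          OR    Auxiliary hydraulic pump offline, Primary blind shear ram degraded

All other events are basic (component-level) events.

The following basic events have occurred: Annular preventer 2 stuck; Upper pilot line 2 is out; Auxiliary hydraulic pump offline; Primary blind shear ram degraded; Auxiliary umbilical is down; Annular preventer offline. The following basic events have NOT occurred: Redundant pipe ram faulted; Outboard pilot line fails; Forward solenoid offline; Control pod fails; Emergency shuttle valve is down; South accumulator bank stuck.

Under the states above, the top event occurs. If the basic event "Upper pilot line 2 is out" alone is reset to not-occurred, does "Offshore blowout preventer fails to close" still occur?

No

Counterfactual: set "Upper pilot line 2 is out" to not occurred.
Annular stack down [OR]: Auxiliary hydraulic pump offline=occurs, Primary blind shear ram degraded=occurs → at least one input occurs → occurs.
Hydraulic supply inoperative [AND]: Annular preventer offline=occurs, Outboard pilot line fails=not, Annular stack down=occurs → not all inputs occur → does not occur.
Shear sequence lost [OR]: Emergency shuttle valve is down=not, Forward solenoid offline=not, South accumulator bank stuck=not, Auxiliary umbilical is down=occurs → at least one input occurs → occurs.
Backup path inoperative [OR]: Hydraulic supply inoperative=not, Shear sequence lost=occurs, Redundant pipe ram faulted=not, Control pod fails=not → at least one input occurs → occurs.
Offshore blowout preventer fails to close [AND]: Backup path inoperative=occurs, Annular preventer 2 stuck=occurs, Upper pilot line 2 is out=not → not all inputs occur → does not occur.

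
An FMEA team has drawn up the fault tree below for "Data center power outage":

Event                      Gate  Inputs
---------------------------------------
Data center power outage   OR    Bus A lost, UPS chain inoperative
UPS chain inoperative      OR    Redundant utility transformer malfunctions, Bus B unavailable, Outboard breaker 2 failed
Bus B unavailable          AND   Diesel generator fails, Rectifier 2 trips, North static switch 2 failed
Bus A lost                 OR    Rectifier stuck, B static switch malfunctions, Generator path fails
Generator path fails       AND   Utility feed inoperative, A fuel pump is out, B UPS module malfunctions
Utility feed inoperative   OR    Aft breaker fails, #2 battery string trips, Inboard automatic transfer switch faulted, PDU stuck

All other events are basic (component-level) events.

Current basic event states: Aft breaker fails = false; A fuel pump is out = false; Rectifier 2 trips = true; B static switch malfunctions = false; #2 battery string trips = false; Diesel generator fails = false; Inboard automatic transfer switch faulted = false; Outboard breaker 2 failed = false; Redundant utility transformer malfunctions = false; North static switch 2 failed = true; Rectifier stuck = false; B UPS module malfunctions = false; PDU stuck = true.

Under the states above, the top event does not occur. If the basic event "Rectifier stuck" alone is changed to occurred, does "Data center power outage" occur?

Counterfactual: set "Rectifier stuck" to occurred.
Utility feed inoperative [OR]: Aft breaker fails=not, #2 battery string trips=not, Inboard automatic transfer switch faulted=not, PDU stuck=occurs → at least one input occurs → occurs.
Generator path fails [AND]: Utility feed inoperative=occurs, A fuel pump is out=not, B UPS module malfunctions=not → not all inputs occur → does not occur.
Bus A lost [OR]: Rectifier stuck=occurs, B static switch malfunctions=not, Generator path fails=not → at least one input occurs → occurs.
Bus B unavailable [AND]: Diesel generator fails=not, Rectifier 2 trips=occurs, North static switch 2 failed=occurs → not all inputs occur → does not occur.
UPS chain inoperative [OR]: Redundant utility transformer malfunctions=not, Bus B unavailable=not, Outboard breaker 2 failed=not → no input occurs → does not occur.
Data center power outage [OR]: Bus A lost=occurs, UPS chain inoperative=not → at least one input occurs → occurs.

Yes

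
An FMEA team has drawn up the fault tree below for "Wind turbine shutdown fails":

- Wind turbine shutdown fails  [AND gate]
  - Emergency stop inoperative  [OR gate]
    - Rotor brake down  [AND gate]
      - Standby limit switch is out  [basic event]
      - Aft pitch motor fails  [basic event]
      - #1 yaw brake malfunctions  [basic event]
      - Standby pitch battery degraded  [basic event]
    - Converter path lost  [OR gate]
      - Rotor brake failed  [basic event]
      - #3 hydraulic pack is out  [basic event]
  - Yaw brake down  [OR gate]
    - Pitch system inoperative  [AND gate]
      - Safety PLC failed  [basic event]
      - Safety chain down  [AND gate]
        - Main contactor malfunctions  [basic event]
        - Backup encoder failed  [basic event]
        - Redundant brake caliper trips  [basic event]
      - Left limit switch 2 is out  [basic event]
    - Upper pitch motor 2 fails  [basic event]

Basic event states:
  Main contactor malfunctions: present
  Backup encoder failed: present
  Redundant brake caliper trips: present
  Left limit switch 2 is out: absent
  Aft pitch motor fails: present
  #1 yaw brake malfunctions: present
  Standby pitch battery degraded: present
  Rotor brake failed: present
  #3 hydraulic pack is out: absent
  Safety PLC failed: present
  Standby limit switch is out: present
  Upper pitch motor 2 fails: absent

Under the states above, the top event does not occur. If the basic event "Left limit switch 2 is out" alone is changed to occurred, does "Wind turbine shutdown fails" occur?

Counterfactual: set "Left limit switch 2 is out" to occurred.
Rotor brake down [AND]: Standby limit switch is out=occurs, Aft pitch motor fails=occurs, #1 yaw brake malfunctions=occurs, Standby pitch battery degraded=occurs → all inputs occur → occurs.
Converter path lost [OR]: Rotor brake failed=occurs, #3 hydraulic pack is out=not → at least one input occurs → occurs.
Emergency stop inoperative [OR]: Rotor brake down=occurs, Converter path lost=occurs → at least one input occurs → occurs.
Safety chain down [AND]: Main contactor malfunctions=occurs, Backup encoder failed=occurs, Redundant brake caliper trips=occurs → all inputs occur → occurs.
Pitch system inoperative [AND]: Safety PLC failed=occurs, Safety chain down=occurs, Left limit switch 2 is out=occurs → all inputs occur → occurs.
Yaw brake down [OR]: Pitch system inoperative=occurs, Upper pitch motor 2 fails=not → at least one input occurs → occurs.
Wind turbine shutdown fails [AND]: Emergency stop inoperative=occurs, Yaw brake down=occurs → all inputs occur → occurs.

Yes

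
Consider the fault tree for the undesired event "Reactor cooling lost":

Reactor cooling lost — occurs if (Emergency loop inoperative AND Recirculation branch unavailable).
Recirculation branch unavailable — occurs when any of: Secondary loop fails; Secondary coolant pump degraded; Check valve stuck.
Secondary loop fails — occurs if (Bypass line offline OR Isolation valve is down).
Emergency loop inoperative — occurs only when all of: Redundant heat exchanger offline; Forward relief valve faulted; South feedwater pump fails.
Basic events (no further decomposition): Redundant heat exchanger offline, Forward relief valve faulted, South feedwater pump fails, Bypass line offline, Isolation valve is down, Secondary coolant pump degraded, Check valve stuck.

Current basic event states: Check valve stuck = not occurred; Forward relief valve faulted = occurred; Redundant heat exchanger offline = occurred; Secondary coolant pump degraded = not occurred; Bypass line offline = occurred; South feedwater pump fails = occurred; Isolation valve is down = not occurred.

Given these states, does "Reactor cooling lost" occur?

Emergency loop inoperative [AND]: Redundant heat exchanger offline=occurs, Forward relief valve faulted=occurs, South feedwater pump fails=occurs → all inputs occur → occurs.
Secondary loop fails [OR]: Bypass line offline=occurs, Isolation valve is down=not → at least one input occurs → occurs.
Recirculation branch unavailable [OR]: Secondary loop fails=occurs, Secondary coolant pump degraded=not, Check valve stuck=not → at least one input occurs → occurs.
Reactor cooling lost [AND]: Emergency loop inoperative=occurs, Recirculation branch unavailable=occurs → all inputs occur → occurs.

Yes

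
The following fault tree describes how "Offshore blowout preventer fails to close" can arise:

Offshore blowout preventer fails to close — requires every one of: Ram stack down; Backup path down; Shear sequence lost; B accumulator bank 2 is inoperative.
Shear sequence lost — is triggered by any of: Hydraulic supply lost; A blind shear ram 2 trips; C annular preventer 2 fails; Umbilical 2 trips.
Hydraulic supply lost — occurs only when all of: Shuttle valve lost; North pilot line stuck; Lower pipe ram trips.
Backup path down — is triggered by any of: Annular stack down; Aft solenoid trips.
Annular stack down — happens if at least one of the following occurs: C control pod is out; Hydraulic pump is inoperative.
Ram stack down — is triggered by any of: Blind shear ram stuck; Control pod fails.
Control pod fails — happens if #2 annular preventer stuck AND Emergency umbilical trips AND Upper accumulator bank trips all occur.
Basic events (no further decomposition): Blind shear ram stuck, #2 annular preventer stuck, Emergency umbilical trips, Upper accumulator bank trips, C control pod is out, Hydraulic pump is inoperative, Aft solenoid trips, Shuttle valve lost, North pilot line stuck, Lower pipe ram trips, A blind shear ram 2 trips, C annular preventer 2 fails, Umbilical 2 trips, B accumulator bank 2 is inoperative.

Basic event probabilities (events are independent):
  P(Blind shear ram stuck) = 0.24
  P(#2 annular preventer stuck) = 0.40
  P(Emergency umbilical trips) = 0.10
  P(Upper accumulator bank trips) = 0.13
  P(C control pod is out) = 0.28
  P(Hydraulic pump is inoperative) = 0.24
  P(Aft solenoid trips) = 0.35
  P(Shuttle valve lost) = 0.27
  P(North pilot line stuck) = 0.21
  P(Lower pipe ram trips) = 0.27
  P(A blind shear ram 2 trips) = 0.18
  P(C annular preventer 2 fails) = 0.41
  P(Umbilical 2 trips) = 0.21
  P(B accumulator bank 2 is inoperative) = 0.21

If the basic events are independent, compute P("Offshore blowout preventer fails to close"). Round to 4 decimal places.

P(Control pod fails) [AND] = 0.40 × 0.10 × 0.13 = 0.005200
P(Ram stack down) [OR] = 1 − (1−0.24) × (1−0.005200) = 0.243952
P(Annular stack down) [OR] = 1 − (1−0.28) × (1−0.24) = 0.452800
P(Backup path down) [OR] = 1 − (1−0.452800) × (1−0.35) = 0.644320
P(Hydraulic supply lost) [AND] = 0.27 × 0.21 × 0.27 = 0.015309
P(Shear sequence lost) [OR] = 1 − (1−0.015309) × (1−0.18) × (1−0.41) × (1−0.21) = 0.623649
P(Offshore blowout preventer fails to close) [AND] = 0.243952 × 0.644320 × 0.623649 × 0.21 = 0.020586
Rounded to 4 decimal places: P(Offshore blowout preventer fails to close) ≈ 0.0206.

0.0206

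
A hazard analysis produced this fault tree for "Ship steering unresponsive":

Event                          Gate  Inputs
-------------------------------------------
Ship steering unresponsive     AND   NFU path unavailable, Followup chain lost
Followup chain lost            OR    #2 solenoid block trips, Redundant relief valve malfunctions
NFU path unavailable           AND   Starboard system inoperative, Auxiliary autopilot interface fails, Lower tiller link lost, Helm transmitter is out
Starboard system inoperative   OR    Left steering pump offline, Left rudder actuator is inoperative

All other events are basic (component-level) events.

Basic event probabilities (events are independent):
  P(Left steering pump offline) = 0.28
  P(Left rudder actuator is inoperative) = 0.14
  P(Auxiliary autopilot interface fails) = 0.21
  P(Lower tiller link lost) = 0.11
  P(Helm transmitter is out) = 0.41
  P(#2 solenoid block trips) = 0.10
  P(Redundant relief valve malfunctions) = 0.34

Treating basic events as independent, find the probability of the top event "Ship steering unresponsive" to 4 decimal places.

P(Starboard system inoperative) [OR] = 1 − (1−0.28) × (1−0.14) = 0.380800
P(NFU path unavailable) [AND] = 0.380800 × 0.21 × 0.11 × 0.41 = 0.003607
P(Followup chain lost) [OR] = 1 − (1−0.10) × (1−0.34) = 0.406000
P(Ship steering unresponsive) [AND] = 0.003607 × 0.406000 = 0.001464
Rounded to 4 decimal places: P(Ship steering unresponsive) ≈ 0.0015.

0.0015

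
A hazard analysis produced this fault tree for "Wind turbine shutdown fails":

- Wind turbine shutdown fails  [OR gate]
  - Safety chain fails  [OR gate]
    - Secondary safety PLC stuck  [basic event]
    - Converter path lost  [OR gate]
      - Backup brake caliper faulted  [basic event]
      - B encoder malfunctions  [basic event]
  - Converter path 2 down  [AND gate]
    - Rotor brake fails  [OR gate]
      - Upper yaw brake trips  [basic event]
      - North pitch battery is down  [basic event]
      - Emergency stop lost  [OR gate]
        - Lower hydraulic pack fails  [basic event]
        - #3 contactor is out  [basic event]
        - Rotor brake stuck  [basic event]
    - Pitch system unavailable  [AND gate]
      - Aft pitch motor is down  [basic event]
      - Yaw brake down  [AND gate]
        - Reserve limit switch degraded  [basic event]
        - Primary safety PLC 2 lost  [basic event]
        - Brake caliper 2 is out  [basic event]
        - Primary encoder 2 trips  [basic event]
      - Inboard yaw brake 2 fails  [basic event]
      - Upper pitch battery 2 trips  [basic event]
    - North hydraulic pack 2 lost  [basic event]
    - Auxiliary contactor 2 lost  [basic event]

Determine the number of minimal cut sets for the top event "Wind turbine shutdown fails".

Converter path lost [OR]: union of children's cut sets → 2 cut set(s).
Safety chain fails [OR]: union of children's cut sets → 3 cut set(s).
Emergency stop lost [OR]: union of children's cut sets → 3 cut set(s).
Rotor brake fails [OR]: union of children's cut sets → 5 cut set(s).
Yaw brake down [AND]: one cut set from each child combined → 1 × 1 × 1 × 1 = 1 cut set(s).
Pitch system unavailable [AND]: one cut set from each child combined → 1 × 1 × 1 × 1 = 1 cut set(s).
Converter path 2 down [AND]: one cut set from each child combined → 5 × 1 × 1 × 1 = 5 cut set(s).
Wind turbine shutdown fails [OR]: union of children's cut sets → 8 cut set(s).
Minimal cut sets: {Secondary safety PLC stuck}; {Backup brake caliper faulted}; {B encoder malfunctions}; {Aft pitch motor is down, Auxiliary contactor 2 lost, Brake caliper 2 is out, Inboard yaw brake 2 fails, North hydraulic pack 2 lost, Primary encoder 2 trips, Primary safety PLC 2 lost, Reserve limit switch degraded, Upper pitch battery 2 trips, Upper yaw brake trips}; {Aft pitch motor is down, Auxiliary contactor 2 lost, Brake caliper 2 is out, Inboard yaw brake 2 fails, North hydraulic pack 2 lost, North pitch battery is down, Primary encoder 2 trips, Primary safety PLC 2 lost, Reserve limit switch degraded, Upper pitch battery 2 trips}; {Aft pitch motor is down, Auxiliary contactor 2 lost, Brake caliper 2 is out, Inboard yaw brake 2 fails, Lower hydraulic pack fails, North hydraulic pack 2 lost, Primary encoder 2 trips, Primary safety PLC 2 lost, Reserve limit switch degraded, Upper pitch battery 2 trips}; {#3 contactor is out, Aft pitch motor is down, Auxiliary contactor 2 lost, Brake caliper 2 is out, Inboard yaw brake 2 fails, North hydraulic pack 2 lost, Primary encoder 2 trips, Primary safety PLC 2 lost, Reserve limit switch degraded, Upper pitch battery 2 trips}; {Aft pitch motor is down, Auxiliary contactor 2 lost, Brake caliper 2 is out, Inboard yaw brake 2 fails, North hydraulic pack 2 lost, Primary encoder 2 trips, Primary safety PLC 2 lost, Reserve limit switch degraded, Rotor brake stuck, Upper pitch battery 2 trips}.

8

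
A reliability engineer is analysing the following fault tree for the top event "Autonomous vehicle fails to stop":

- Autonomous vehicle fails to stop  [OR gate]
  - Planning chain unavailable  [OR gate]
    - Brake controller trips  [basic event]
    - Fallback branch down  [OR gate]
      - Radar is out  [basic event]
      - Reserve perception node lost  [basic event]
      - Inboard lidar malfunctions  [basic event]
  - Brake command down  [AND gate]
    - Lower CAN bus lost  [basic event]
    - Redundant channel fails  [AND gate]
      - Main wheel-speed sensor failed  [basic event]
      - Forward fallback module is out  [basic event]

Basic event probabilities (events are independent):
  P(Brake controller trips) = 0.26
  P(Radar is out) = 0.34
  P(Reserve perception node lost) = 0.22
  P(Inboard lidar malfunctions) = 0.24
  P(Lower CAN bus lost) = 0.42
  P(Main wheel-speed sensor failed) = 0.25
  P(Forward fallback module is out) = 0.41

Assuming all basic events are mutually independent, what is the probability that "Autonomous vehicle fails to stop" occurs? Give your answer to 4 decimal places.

P(Fallback branch down) [OR] = 1 − (1−0.34) × (1−0.22) × (1−0.24) = 0.608752
P(Planning chain unavailable) [OR] = 1 − (1−0.26) × (1−0.608752) = 0.710476
P(Redundant channel fails) [AND] = 0.25 × 0.41 = 0.102500
P(Brake command down) [AND] = 0.42 × 0.102500 = 0.043050
P(Autonomous vehicle fails to stop) [OR] = 1 − (1−0.710476) × (1−0.043050) = 0.722940
Rounded to 4 decimal places: P(Autonomous vehicle fails to stop) ≈ 0.7229.

0.7229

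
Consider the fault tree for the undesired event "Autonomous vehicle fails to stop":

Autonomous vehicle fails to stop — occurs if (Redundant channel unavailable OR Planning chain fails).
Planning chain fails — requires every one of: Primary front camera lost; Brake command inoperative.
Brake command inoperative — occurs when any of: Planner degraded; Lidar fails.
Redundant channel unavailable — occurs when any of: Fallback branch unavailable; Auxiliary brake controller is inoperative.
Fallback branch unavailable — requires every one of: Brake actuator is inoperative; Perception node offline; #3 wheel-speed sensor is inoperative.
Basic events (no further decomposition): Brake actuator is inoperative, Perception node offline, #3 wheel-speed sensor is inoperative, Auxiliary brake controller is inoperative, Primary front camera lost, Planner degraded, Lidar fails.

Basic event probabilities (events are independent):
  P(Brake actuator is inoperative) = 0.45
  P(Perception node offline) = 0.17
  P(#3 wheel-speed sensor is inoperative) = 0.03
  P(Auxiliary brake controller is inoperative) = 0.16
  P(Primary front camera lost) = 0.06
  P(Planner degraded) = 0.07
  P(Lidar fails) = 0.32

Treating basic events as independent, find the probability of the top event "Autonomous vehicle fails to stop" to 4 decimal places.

P(Fallback branch unavailable) [AND] = 0.45 × 0.17 × 0.03 = 0.002295
P(Redundant channel unavailable) [OR] = 1 − (1−0.002295) × (1−0.16) = 0.161928
P(Brake command inoperative) [OR] = 1 − (1−0.07) × (1−0.32) = 0.367600
P(Planning chain fails) [AND] = 0.06 × 0.367600 = 0.022056
P(Autonomous vehicle fails to stop) [OR] = 1 − (1−0.161928) × (1−0.022056) = 0.180413
Rounded to 4 decimal places: P(Autonomous vehicle fails to stop) ≈ 0.1804.

0.1804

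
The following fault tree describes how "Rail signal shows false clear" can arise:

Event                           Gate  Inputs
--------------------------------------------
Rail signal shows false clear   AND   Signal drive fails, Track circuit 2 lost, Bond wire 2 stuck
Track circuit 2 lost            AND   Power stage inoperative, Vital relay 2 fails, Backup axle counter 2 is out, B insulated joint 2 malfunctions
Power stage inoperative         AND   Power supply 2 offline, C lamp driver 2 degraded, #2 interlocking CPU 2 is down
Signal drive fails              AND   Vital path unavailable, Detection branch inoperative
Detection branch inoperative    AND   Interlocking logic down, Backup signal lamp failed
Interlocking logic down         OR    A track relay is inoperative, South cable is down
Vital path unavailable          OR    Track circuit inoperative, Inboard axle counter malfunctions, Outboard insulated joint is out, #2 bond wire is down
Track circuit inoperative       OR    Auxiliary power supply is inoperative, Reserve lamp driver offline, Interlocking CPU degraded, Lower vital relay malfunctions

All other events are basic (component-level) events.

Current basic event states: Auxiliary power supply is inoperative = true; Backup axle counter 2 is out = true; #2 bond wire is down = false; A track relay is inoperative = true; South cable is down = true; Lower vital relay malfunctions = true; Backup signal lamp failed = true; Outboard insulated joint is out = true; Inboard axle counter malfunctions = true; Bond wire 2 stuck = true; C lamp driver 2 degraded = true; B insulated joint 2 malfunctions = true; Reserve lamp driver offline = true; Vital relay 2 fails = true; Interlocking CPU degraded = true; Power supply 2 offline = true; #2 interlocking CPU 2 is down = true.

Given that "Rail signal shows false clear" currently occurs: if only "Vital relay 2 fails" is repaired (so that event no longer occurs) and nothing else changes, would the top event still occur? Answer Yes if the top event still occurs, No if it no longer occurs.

No

Counterfactual: set "Vital relay 2 fails" to not occurred.
Track circuit inoperative [OR]: Auxiliary power supply is inoperative=occurs, Reserve lamp driver offline=occurs, Interlocking CPU degraded=occurs, Lower vital relay malfunctions=occurs → at least one input occurs → occurs.
Vital path unavailable [OR]: Track circuit inoperative=occurs, Inboard axle counter malfunctions=occurs, Outboard insulated joint is out=occurs, #2 bond wire is down=not → at least one input occurs → occurs.
Interlocking logic down [OR]: A track relay is inoperative=occurs, South cable is down=occurs → at least one input occurs → occurs.
Detection branch inoperative [AND]: Interlocking logic down=occurs, Backup signal lamp failed=occurs → all inputs occur → occurs.
Signal drive fails [AND]: Vital path unavailable=occurs, Detection branch inoperative=occurs → all inputs occur → occurs.
Power stage inoperative [AND]: Power supply 2 offline=occurs, C lamp driver 2 degraded=occurs, #2 interlocking CPU 2 is down=occurs → all inputs occur → occurs.
Track circuit 2 lost [AND]: Power stage inoperative=occurs, Vital relay 2 fails=not, Backup axle counter 2 is out=occurs, B insulated joint 2 malfunctions=occurs → not all inputs occur → does not occur.
Rail signal shows false clear [AND]: Signal drive fails=occurs, Track circuit 2 lost=not, Bond wire 2 stuck=occurs → not all inputs occur → does not occur.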